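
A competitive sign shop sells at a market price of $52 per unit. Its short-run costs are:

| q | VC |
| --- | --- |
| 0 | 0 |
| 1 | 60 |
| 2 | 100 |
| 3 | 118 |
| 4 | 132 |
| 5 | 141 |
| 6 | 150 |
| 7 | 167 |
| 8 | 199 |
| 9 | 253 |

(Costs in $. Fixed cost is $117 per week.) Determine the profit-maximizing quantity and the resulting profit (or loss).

q = 8; profit = $100

Profit at each row (π = 52q − TC): q=0: -117; q=1: -125; q=2: -113; q=3: -79; q=4: -41; q=5: 2; q=6: 45; q=7: 80; q=8: 100; q=9: 98.
Profit is maximized at q = 8. AVC there is 199/8 = $24.88 ≤ P, so producing beats shutting down (which would give -$117).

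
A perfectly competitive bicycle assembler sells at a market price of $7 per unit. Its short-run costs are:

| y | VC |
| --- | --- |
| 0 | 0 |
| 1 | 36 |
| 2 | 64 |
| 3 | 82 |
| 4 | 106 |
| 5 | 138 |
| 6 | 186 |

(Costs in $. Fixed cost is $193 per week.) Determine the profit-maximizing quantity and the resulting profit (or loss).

Compute π = P·y − TC at each output: y=0: -193; y=1: -222; y=2: -243; y=3: -254; y=4: -271; y=5: -296; y=6: -337.
Profit is highest at y = 0. Equivalently, the lowest AVC in the table is 106/4 ≈ $26.50 at y = 4, and P = $7 falls below it — price never covers variable cost, so the firm shuts down and loses only its fixed cost.

y = 0 (shut down); profit = -$193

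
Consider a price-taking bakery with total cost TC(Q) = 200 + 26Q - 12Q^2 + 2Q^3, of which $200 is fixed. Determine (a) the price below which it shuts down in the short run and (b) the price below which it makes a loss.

Shutdown price = $8; break-even price = $56

AVC = 26 - 12Q + 2Q^2; minimized at Q = 3, giving min AVC = $8. That is the shutdown price.
ATC = 200/Q + 26 - 12Q + 2Q^2. Setting dATC/dQ = −200/Q^2 − 12 + 4Q = 0 gives Q = 5 (since 4·5^3 − 12·5^2 = 200).
min ATC = 200/5 + 26 − 12·5 + 2·5^2 = $56. That is the break-even price.
For $8 ≤ P < $56 the firm produces at a loss; below $8 it shuts down.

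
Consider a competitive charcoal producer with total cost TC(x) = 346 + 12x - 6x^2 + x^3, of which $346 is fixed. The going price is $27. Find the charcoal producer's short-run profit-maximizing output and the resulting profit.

Profit = -$246 at x = 5

AVC = 12 - 6x + x^2 has its minimum $3 at x = 3; price $27 clears that bar, so the firm operates.
With MC = 12 - 12x + 3x^2, P = MC on the upward-sloping part at x* = 5.
TR = 27·5 = 135. TC = 346 + 35 = 381. Profit = 135 − 381 = -$246.
Shutting down would mean losing the fixed cost of $346, so operating at a loss of $246 is better by $100.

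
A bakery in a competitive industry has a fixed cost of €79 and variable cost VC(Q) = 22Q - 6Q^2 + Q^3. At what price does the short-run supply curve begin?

€13 per unit

The firm shuts down when price falls below the minimum of average variable cost. AVC = VC/Q = 22 - 6Q + Q^2.
dAVC/dQ = -6 + 2Q = 0 gives Q = 3. min AVC = 22 - 6·3 + 3^2 = 13.
The firm shuts down for any P below €13.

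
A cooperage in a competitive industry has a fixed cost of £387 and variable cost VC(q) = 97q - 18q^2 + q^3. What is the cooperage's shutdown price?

£16 per unit

The firm shuts down when price falls below the minimum of average variable cost. AVC = VC/q = 97 - 18q + q^2.
dAVC/dq = -18 + 2q = 0 gives q = 9. min AVC = 97 - 18·9 + 9^2 = 16.
For P < £16 the firm produces nothing.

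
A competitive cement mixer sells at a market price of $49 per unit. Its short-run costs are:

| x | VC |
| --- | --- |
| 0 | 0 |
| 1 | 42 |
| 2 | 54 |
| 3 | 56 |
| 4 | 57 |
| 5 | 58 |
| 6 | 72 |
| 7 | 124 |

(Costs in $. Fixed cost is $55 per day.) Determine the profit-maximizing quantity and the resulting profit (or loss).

Compute π = P·x − TC at each output: x=0: -55; x=1: -48; x=2: -11; x=3: 36; x=4: 84; x=5: 132; x=6: 167; x=7: 164.
Profit is maximized at x = 6. AVC there is 72/6 = $12 ≤ P, so producing beats shutting down (which would give -$55).

x = 6; profit = $167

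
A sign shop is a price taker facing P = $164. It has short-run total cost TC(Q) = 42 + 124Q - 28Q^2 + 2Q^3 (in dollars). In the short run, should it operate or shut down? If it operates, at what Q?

Variable cost is VC = 124Q - 28Q^2 + 2Q^3, so AVC = VC/Q = 124 - 28Q + 2Q^2 and MC = dTC/dQ = 124 - 56Q + 6Q^2.
The AVC parabola has its vertex at Q = 28/4 = 7, where AVC = 124 - 28·7 + 2·7^2 = $26.
Since P = $164 ≥ min AVC = $26, price covers variable cost and the firm should produce.
P = MC gives -40 - 56Q + 6Q^2 = 0, with roots -2/3 and 10. Take the larger (rising MC): Q* = 10.
Check: AVC at Q = 10 is $44 ≤ P, so revenue covers variable cost.
Profit = P·Q − TC = 164·10 − 482 = $1158.

Produce at Q = 10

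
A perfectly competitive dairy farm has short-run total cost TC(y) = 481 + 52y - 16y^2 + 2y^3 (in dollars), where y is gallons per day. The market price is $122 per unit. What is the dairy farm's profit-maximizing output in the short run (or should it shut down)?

Produce at y = 7

Strip out fixed cost: VC = 52y - 16y^2 + 2y^3. Then AVC = 52 - 16y + 2y^2 and MC = 52 - 32y + 6y^2.
AVC is minimized where dAVC/dy = -16 + 4y = 0, at y = 4; min AVC = 52 - 16·4 + 2·4^2 = $20.
Because $122 ≥ $20, revenue can cover variable cost; the firm operates.
Set P = MC: 122 = 52 - 32y + 6y^2 → -70 - 32y + 6y^2 = 0. The roots are y = -5/3 and y = 7; the profit-maximizing output is on the rising part of MC, so y* = 7.
Check: AVC at y = 7 is $38 ≤ P, so revenue covers variable cost.
Profit = P·y − TC = 122·7 − 747 = $107.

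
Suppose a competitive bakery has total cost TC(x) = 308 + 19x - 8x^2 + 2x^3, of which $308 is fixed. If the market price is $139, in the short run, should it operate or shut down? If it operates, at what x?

Strip out fixed cost: VC = 19x - 8x^2 + 2x^3. Then AVC = 19 - 8x + 2x^2 and MC = 19 - 16x + 6x^2.
AVC is minimized where dAVC/dx = -8 + 4x = 0, at x = 2; min AVC = 19 - 8·2 + 2·2^2 = $11.
Because $139 ≥ $11, revenue can cover variable cost; the firm operates.
Set P = MC: 139 = 19 - 16x + 6x^2 → -120 - 16x + 6x^2 = 0. The roots are x = -10/3 and x = 6; the profit-maximizing output is on the rising part of MC, so x* = 6.
Check: AVC at x = 6 is $43 ≤ P, so revenue covers variable cost.
Profit = P·x − TC = 139·6 − 566 = $268.

Produce at x = 6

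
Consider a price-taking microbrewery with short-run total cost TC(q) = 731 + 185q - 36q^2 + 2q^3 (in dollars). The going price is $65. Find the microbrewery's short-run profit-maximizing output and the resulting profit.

Profit = -$331 at q = 10

AVC = 185 - 36q + 2q^2; min AVC = $23 at q = 9. Since P = $65 ≥ min AVC, the firm produces.
MC = 185 - 72q + 6q^2. Setting P = MC and taking the root on the rising branch gives q* = 10.
TR = 65·10 = 650. TC = 731 + 250 = 981. Profit = 650 − 981 = -$331.
By producing, the firm covers all variable cost plus $400 of fixed cost; shutting down would lose the full $731.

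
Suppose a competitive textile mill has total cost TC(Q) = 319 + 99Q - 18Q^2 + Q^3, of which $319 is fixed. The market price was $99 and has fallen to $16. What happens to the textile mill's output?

Output falls from 12 to 0 (the firm shuts down)

AVC = 99 - 18Q + Q^2, minimized at Q = 9 where min AVC = $18. MC = 99 - 36Q + 3Q^2.
With P = $99 above the shutdown price, P = MC gives Q = 12.
At P = $16 < min AVC = $18, price no longer covers variable cost at any output, so the firm shuts down: Q = 0.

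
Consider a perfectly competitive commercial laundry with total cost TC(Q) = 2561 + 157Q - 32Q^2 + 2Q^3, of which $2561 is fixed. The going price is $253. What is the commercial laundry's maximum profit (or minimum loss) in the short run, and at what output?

AVC = 157 - 32Q + 2Q^2; min AVC = $29 at Q = 8. Since P = $253 ≥ min AVC, the firm produces.
MC = 157 - 64Q + 6Q^2. Setting P = MC and taking the root on the rising branch gives Q* = 12.
TR = 253·12 = 3036. TC = 2561 + 732 = 3293. Profit = 3036 − 3293 = -$257.
That loss of $257 beats the $2561 the firm would lose by shutting down; producing recovers $2304 of fixed cost.

Profit = -$257 at Q = 12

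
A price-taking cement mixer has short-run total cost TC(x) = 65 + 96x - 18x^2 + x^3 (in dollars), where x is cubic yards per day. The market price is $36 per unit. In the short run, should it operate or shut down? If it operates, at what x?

Produce at x = 10

Strip out fixed cost: VC = 96x - 18x^2 + x^3. Then AVC = 96 - 18x + x^2 and MC = 96 - 36x + 3x^2.
The AVC parabola has its vertex at x = 18/2 = 9, where AVC = 96 - 18·9 + 9^2 = $15.
Since P = $36 ≥ min AVC = $15, price covers variable cost and the firm should produce.
P = MC gives 60 - 36x + 3x^2 = 0, with roots 2 and 10. Take the larger (rising MC): x* = 10.
Check: AVC at x = 10 is $16 ≤ P, so revenue covers variable cost.
Profit = P·x − TC = 36·10 − 225 = $135.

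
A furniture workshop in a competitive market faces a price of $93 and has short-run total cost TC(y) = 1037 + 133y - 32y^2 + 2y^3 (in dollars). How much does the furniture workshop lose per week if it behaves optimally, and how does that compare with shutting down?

AVC = 133 - 32y + 2y^2; min AVC = $5 at y = 8. Since P = $93 ≥ min AVC, the firm produces.
With MC = 133 - 64y + 6y^2, P = MC on the upward-sloping part at y* = 10.
TR = 93·10 = 930. TC = 1037 + 130 = 1167. Profit = 930 − 1167 = -$237.
That loss of $237 beats the $1037 the firm would lose by shutting down; producing recovers $800 of fixed cost.

Profit = -$237 at y = 10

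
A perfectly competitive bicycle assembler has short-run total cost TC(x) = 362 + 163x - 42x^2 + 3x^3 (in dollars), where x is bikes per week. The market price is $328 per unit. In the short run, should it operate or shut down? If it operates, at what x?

Produce at x = 11

Strip out fixed cost: VC = 163x - 42x^2 + 3x^3. Then AVC = 163 - 42x + 3x^2 and MC = 163 - 84x + 9x^2.
AVC is minimized where dAVC/dx = -42 + 6x = 0, at x = 7; min AVC = 163 - 42·7 + 3·7^2 = $16.
Since P = $328 ≥ min AVC = $16, price covers variable cost and the firm should produce.
Set P = MC: 328 = 163 - 84x + 9x^2 → -165 - 84x + 9x^2 = 0. The roots are x = -5/3 and x = 11; the profit-maximizing output is on the rising part of MC, so x* = 11.
Check: AVC at x = 11 is $64 ≤ P, so revenue covers variable cost.
Profit = P·x − TC = 328·11 − 1066 = $2542.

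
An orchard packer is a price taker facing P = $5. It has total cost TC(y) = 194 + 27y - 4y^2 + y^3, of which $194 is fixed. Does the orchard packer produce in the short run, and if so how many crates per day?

Variable cost is VC = 27y - 4y^2 + y^3, so AVC = VC/y = 27 - 4y + y^2 and MC = dTC/dy = 27 - 8y + 3y^2.
AVC is minimized where dAVC/dy = -4 + 2y = 0, at y = 2; min AVC = 27 - 4·2 + 2^2 = $23.
Since P = $5 < min AVC = $23, price fails to cover variable cost at any output.
The firm minimizes its loss by shutting down and losing only its fixed cost of $194.

Shut down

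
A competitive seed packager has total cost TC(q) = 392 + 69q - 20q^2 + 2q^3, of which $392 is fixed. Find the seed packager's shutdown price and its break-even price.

Shutdown price = min AVC. AVC = 69 - 20q + 2q^2, with vertex at q = 5 and minimum $19.
ATC = 392/q + 69 - 20q + 2q^2. Setting dATC/dq = −392/q^2 − 20 + 4q = 0 gives q = 7 (since 4·7^3 − 20·7^2 = 392).
min ATC = 392/7 + 69 − 20·7 + 2·7^2 = $83. That is the break-even price.
For $19 ≤ P < $83 the firm produces at a loss; below $19 it shuts down.

Shutdown price = $19; break-even price = $83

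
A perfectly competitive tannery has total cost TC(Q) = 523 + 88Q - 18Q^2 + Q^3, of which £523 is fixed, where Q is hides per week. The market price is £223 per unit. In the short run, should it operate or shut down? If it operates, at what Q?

Strip out fixed cost: VC = 88Q - 18Q^2 + Q^3. Then AVC = 88 - 18Q + Q^2 and MC = 88 - 36Q + 3Q^2.
The AVC parabola has its vertex at Q = 18/2 = 9, where AVC = 88 - 18·9 + 9^2 = £7.
P = £223 exceeds min AVC = £7, so the firm stays open.
Solving P = MC: -135 - 36Q + 3Q^2 = 0 ⇒ Q = -3 or 15. On the upward-sloping branch, Q* = 15.
Check: AVC at Q = 15 is £43 ≤ P, so revenue covers variable cost.
Profit = P·Q − TC = 223·15 − 1168 = £2177.

Produce at Q = 15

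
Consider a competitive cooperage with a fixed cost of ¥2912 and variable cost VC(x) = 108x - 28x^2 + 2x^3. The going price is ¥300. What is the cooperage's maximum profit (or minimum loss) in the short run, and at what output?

AVC = 108 - 28x + 2x^2 has its minimum ¥10 at x = 7; price ¥300 clears that bar, so the firm operates.
MC = 108 - 56x + 6x^2. Setting P = MC and taking the root on the rising branch gives x* = 12.
TR = 300·12 = 3600. TC = 2912 + 720 = 3632. Profit = 3600 − 3632 = -¥32.
By producing, the firm covers all variable cost plus ¥2880 of fixed cost; shutting down would lose the full ¥2912.

Profit = -¥32 at x = 12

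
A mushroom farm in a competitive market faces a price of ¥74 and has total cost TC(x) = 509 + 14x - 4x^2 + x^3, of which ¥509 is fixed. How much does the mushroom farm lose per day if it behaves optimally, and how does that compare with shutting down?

Profit = -¥221 at x = 6

AVC = 14 - 4x + x^2; min AVC = ¥10 at x = 2. Since P = ¥74 ≥ min AVC, the firm produces.
With MC = 14 - 8x + 3x^2, P = MC on the upward-sloping part at x* = 6.
TR = 74·6 = 444. TC = 509 + 156 = 665. Profit = 444 − 665 = -¥221.
By producing, the firm covers all variable cost plus ¥288 of fixed cost; shutting down would lose the full ¥509.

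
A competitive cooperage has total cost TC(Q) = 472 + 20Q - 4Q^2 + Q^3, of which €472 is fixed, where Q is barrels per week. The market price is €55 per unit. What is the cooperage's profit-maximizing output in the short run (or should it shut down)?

Produce at Q = 5

Variable cost is VC = 20Q - 4Q^2 + Q^3, so AVC = VC/Q = 20 - 4Q + Q^2 and MC = dTC/dQ = 20 - 8Q + 3Q^2.
The AVC parabola has its vertex at Q = 4/2 = 2, where AVC = 20 - 4·2 + 2^2 = €16.
Since P = €55 ≥ min AVC = €16, price covers variable cost and the firm should produce.
Set P = MC: 55 = 20 - 8Q + 3Q^2 → -35 - 8Q + 3Q^2 = 0. The roots are Q = -7/3 and Q = 5; the profit-maximizing output is on the rising part of MC, so Q* = 5.
Check: AVC at Q = 5 is €25 ≤ P, so revenue covers variable cost.
Profit = P·Q − TC = 55·5 − 597 = -€322, a loss, but smaller than the €472 fixed cost the firm would lose by shutting down.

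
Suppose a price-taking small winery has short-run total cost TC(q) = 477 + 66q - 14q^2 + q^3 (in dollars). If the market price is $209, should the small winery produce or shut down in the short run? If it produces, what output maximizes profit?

From TC, MC = TC'(q) = 66 - 28q + 3q^2 and AVC = VC/q = 66 - 14q + q^2.
AVC hits its minimum where MC = AVC, at q = 7, giving min AVC = 66 - 14·7 + 7^2 = $17.
Since P = $209 ≥ min AVC = $17, price covers variable cost and the firm should produce.
P = MC gives -143 - 28q + 3q^2 = 0, with roots -11/3 and 13. Take the larger (rising MC): q* = 13.
Check: AVC at q = 13 is $53 ≤ P, so revenue covers variable cost.
Profit = P·q − TC = 209·13 − 1166 = $1551.

Produce at q = 13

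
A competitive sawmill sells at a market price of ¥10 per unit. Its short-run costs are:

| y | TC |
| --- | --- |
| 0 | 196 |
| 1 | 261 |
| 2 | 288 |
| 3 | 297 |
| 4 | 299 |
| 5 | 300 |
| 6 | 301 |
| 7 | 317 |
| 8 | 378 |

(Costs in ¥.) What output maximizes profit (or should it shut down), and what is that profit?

y = 0 (shut down); profit = -¥196

Tabulate TR − TC: y=0: -196; y=1: -251; y=2: -268; y=3: -267; y=4: -259; y=5: -250; y=6: -241; y=7: -247; y=8: -298.
Profit is highest at y = 0. Equivalently, the lowest AVC in the table is 121/7 ≈ ¥17.29 at y = 7, and P = ¥10 falls below it — price never covers variable cost, so the firm shuts down and loses only its fixed cost.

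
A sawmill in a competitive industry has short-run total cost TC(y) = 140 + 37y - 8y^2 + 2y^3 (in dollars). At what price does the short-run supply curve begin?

$29 per unit

Short-run supply begins at min AVC. From VC = 37y - 8y^2 + 2y^3, AVC = 37 - 8y + 2y^2.
dAVC/dy = -8 + 4y = 0 gives y = 2. min AVC = 37 - 8·2 + 2·2^2 = 29.
For P < $29 the firm produces nothing.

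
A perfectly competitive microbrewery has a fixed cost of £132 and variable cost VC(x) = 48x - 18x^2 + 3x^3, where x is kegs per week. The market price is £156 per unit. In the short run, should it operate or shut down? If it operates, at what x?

Produce at x = 6

Strip out fixed cost: VC = 48x - 18x^2 + 3x^3. Then AVC = 48 - 18x + 3x^2 and MC = 48 - 36x + 9x^2.
The AVC parabola has its vertex at x = 18/6 = 3, where AVC = 48 - 18·3 + 3·3^2 = £21.
P = £156 exceeds min AVC = £21, so the firm stays open.
Set P = MC: 156 = 48 - 36x + 9x^2 → -108 - 36x + 9x^2 = 0. The roots are x = -2 and x = 6; the profit-maximizing output is on the rising part of MC, so x* = 6.
Check: AVC at x = 6 is £48 ≤ P, so revenue covers variable cost.
Profit = P·x − TC = 156·6 − 420 = £516.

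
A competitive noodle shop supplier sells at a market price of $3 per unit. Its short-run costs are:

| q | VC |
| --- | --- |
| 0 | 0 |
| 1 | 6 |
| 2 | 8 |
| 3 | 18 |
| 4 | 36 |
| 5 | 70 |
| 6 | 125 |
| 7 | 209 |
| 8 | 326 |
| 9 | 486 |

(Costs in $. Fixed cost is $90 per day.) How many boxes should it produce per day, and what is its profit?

q = 0 (shut down); profit = -$90

Compute π = P·q − TC at each output: q=0: -90; q=1: -93; q=2: -92; q=3: -99; q=4: -114; q=5: -145; q=6: -197; q=7: -278; q=8: -392; q=9: -549.
Profit is highest at q = 0. Equivalently, the lowest AVC in the table is 8/2 ≈ $4 at q = 2, and P = $3 falls below it — price never covers variable cost, so the firm shuts down and loses only its fixed cost.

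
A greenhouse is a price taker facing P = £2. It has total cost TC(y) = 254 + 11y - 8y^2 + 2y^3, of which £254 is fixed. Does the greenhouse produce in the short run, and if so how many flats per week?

From TC, MC = TC'(y) = 11 - 16y + 6y^2 and AVC = VC/y = 11 - 8y + 2y^2.
AVC hits its minimum where MC = AVC, at y = 2, giving min AVC = 11 - 8·2 + 2·2^2 = £3.
P = £2 lies below min AVC = £3; no output level covers variable cost.
Best response: produce nothing and absorb the £254 fixed cost.

Shut down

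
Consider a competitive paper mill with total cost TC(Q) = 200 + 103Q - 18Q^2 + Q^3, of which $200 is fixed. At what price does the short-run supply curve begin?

Short-run supply begins at min AVC. From VC = 103Q - 18Q^2 + Q^3, AVC = 103 - 18Q + Q^2.
dAVC/dQ = -18 + 2Q = 0 gives Q = 9. min AVC = 103 - 18·9 + 9^2 = 22.
So the shutdown price is $22.

$22 per unit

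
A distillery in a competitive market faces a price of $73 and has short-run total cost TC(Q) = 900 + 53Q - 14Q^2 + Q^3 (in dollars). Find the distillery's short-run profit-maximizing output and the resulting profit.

Profit = -$300 at Q = 10

AVC = 53 - 14Q + Q^2 has its minimum $4 at Q = 7; price $73 clears that bar, so the firm operates.
With MC = 53 - 28Q + 3Q^2, P = MC on the upward-sloping part at Q* = 10.
TR = 73·10 = 730. TC = 900 + 130 = 1030. Profit = 730 − 1030 = -$300.
Shutting down would mean losing the fixed cost of $900, so operating at a loss of $300 is better by $600.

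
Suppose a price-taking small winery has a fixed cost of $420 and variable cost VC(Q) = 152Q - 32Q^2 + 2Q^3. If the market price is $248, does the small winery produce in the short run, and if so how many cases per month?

Produce at Q = 12

Variable cost is VC = 152Q - 32Q^2 + 2Q^3, so AVC = VC/Q = 152 - 32Q + 2Q^2 and MC = dTC/dQ = 152 - 64Q + 6Q^2.
The AVC parabola has its vertex at Q = 32/4 = 8, where AVC = 152 - 32·8 + 2·8^2 = $24.
Because $248 ≥ $24, revenue can cover variable cost; the firm operates.
Set P = MC: 248 = 152 - 64Q + 6Q^2 → -96 - 64Q + 6Q^2 = 0. The roots are Q = -4/3 and Q = 12; the profit-maximizing output is on the rising part of MC, so Q* = 12.
Check: AVC at Q = 12 is $56 ≤ P, so revenue covers variable cost.
Profit = P·Q − TC = 248·12 − 1092 = $1884.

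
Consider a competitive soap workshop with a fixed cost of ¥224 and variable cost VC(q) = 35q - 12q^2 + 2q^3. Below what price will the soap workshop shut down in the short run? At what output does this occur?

¥17 per unit, at q = 3

The firm shuts down when price falls below the minimum of average variable cost. AVC = VC/q = 35 - 12q + 2q^2.
At the minimum of AVC, MC = AVC. MC = 35 - 24q + 6q^2; setting MC = AVC gives 4q^2 - 12q = 0, so q = 3. min AVC = 17.
So the shutdown price is ¥17.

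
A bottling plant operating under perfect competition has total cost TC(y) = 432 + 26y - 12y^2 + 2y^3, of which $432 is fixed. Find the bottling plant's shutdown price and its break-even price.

Shutdown price = $8; break-even price = $98

Shutdown price = min AVC. AVC = 26 - 12y + 2y^2, with vertex at y = 3 and minimum $8.
ATC = 432/y + 26 - 12y + 2y^2. Setting dATC/dy = −432/y^2 − 12 + 4y = 0 gives y = 6 (since 4·6^3 − 12·6^2 = 432).
min ATC = 432/6 + 26 − 12·6 + 2·6^2 = $98. That is the break-even price.
Between these two prices the firm operates at a loss; above $98 it earns a profit.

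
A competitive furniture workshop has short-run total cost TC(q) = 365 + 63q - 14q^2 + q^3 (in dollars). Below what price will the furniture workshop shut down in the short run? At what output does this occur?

$14 per unit, at q = 7

The firm shuts down when price falls below the minimum of average variable cost. AVC = VC/q = 63 - 14q + q^2.
dAVC/dq = -14 + 2q = 0 gives q = 7. min AVC = 63 - 14·7 + 7^2 = 14.
For P < $14 the firm produces nothing.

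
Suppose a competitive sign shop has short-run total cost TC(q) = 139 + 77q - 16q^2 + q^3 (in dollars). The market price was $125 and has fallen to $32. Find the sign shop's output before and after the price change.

AVC = 77 - 16q + q^2, minimized at q = 8 where min AVC = $13. MC = 77 - 32q + 3q^2.
With P = $125 above the shutdown price, P = MC gives q = 12.
At P = $32 ≥ min AVC, set P = MC: q = 9. The firm stays open but cuts output.

Output falls from 12 to 9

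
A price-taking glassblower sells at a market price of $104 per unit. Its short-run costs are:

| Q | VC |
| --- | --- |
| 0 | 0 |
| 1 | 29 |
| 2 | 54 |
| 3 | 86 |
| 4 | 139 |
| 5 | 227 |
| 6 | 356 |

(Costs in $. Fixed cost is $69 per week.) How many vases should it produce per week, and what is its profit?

Compute π = P·Q − TC at each output: Q=0: -69; Q=1: 6; Q=2: 85; Q=3: 157; Q=4: 208; Q=5: 224; Q=6: 199.
Profit is maximized at Q = 5. AVC there is 227/5 = $45.40 ≤ P, so producing beats shutting down (which would give -$69).

Q = 5; profit = $224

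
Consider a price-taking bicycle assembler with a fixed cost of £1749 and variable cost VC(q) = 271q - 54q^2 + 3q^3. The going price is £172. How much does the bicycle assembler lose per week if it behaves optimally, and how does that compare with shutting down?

AVC = 271 - 54q + 3q^2; min AVC = £28 at q = 9. Since P = £172 ≥ min AVC, the firm produces.
With MC = 271 - 108q + 9q^2, P = MC on the upward-sloping part at q* = 11.
TR = 172·11 = 1892. TC = 1749 + 440 = 2189. Profit = 1892 − 2189 = -£297.
By producing, the firm covers all variable cost plus £1452 of fixed cost; shutting down would lose the full £1749.

Profit = -£297 at q = 11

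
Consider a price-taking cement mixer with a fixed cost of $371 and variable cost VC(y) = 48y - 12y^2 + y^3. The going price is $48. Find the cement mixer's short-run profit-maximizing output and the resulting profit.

AVC = 48 - 12y + y^2 has its minimum $12 at y = 6; price $48 clears that bar, so the firm operates.
MC = 48 - 24y + 3y^2. Setting P = MC and taking the root on the rising branch gives y* = 8.
TR = 48·8 = 384. TC = 371 + 128 = 499. Profit = 384 − 499 = -$115.
That loss of $115 beats the $371 the firm would lose by shutting down; producing recovers $256 of fixed cost.

Profit = -$115 at y = 8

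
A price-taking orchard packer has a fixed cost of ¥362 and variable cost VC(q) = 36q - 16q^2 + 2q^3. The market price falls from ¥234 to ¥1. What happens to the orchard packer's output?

Output falls from 9 to 0 (the firm shuts down)

MC = 36 - 32q + 6q^2; the shutdown threshold is min AVC = ¥4 (at q = 4).
With P = ¥234 above the shutdown price, P = MC gives q = 9.
At P = ¥1 < min AVC = ¥4, price no longer covers variable cost at any output, so the firm shuts down: q = 0.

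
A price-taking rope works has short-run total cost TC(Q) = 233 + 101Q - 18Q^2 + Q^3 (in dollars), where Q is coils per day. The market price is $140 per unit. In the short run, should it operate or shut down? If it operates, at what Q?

Strip out fixed cost: VC = 101Q - 18Q^2 + Q^3. Then AVC = 101 - 18Q + Q^2 and MC = 101 - 36Q + 3Q^2.
AVC hits its minimum where MC = AVC, at Q = 9, giving min AVC = 101 - 18·9 + 9^2 = $20.
Because $140 ≥ $20, revenue can cover variable cost; the firm operates.
P = MC gives -39 - 36Q + 3Q^2 = 0, with roots -1 and 13. Take the larger (rising MC): Q* = 13.
Check: AVC at Q = 13 is $36 ≤ P, so revenue covers variable cost.
Profit = P·Q − TC = 140·13 − 701 = $1119.

Produce at Q = 13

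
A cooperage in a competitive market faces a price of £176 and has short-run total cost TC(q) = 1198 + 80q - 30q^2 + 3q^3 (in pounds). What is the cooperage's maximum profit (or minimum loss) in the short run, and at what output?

AVC = 80 - 30q + 3q^2; min AVC = £5 at q = 5. Since P = £176 ≥ min AVC, the firm produces.
MC = 80 - 60q + 9q^2. Setting P = MC and taking the root on the rising branch gives q* = 8.
TR = 176·8 = 1408. TC = 1198 + 256 = 1454. Profit = 1408 − 1454 = -£46.
By producing, the firm covers all variable cost plus £1152 of fixed cost; shutting down would lose the full £1198.

Profit = -£46 at q = 8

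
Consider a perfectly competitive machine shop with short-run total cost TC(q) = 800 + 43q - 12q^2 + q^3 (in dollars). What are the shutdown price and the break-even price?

Shutdown price = min AVC. AVC = 43 - 12q + q^2, with vertex at q = 6 and minimum $7.
ATC = 800/q + 43 - 12q + q^2. Setting dATC/dq = −800/q^2 − 12 + 2q = 0 gives q = 10 (since 2·10^3 − 12·10^2 = 800).
min ATC = 800/10 + 43 − 12·10 + 10^2 = $103. That is the break-even price.
Between these two prices the firm operates at a loss; above $103 it earns a profit.

Shutdown price = $7; break-even price = $103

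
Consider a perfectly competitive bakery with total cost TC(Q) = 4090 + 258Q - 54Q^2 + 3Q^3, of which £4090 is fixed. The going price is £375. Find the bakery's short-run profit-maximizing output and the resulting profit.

AVC = 258 - 54Q + 3Q^2; min AVC = £15 at Q = 9. Since P = £375 ≥ min AVC, the firm produces.
MC = 258 - 108Q + 9Q^2. Setting P = MC and taking the root on the rising branch gives Q* = 13.
TR = 375·13 = 4875. TC = 4090 + 819 = 4909. Profit = 4875 − 4909 = -£34.
That loss of £34 beats the £4090 the firm would lose by shutting down; producing recovers £4056 of fixed cost.

Profit = -£34 at Q = 13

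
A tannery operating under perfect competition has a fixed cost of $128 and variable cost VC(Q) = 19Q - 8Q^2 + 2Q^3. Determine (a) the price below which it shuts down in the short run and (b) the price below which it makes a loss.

Shutdown price = $11; break-even price = $51

Shutdown price = min AVC. AVC = 19 - 8Q + 2Q^2, with vertex at Q = 2 and minimum $11.
ATC = 128/Q + 19 - 8Q + 2Q^2. Setting dATC/dQ = −128/Q^2 − 8 + 4Q = 0 gives Q = 4 (since 4·4^3 − 8·4^2 = 128).
min ATC = 128/4 + 19 − 8·4 + 2·4^2 = $51. That is the break-even price.
Between these two prices the firm operates at a loss; above $51 it earns a profit.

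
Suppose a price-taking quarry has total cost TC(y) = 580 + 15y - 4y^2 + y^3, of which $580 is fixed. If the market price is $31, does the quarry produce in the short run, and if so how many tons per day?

From TC, MC = TC'(y) = 15 - 8y + 3y^2 and AVC = VC/y = 15 - 4y + y^2.
AVC is minimized where dAVC/dy = -4 + 2y = 0, at y = 2; min AVC = 15 - 4·2 + 2^2 = $11.
P = $31 exceeds min AVC = $11, so the firm stays open.
Solving P = MC: -16 - 8y + 3y^2 = 0 ⇒ y = -4/3 or 4. On the upward-sloping branch, y* = 4.
Check: AVC at y = 4 is $15 ≤ P, so revenue covers variable cost.
Profit = P·y − TC = 31·4 − 640 = -$516, a loss, but smaller than the $580 fixed cost the firm would lose by shutting down.

Produce at y = 4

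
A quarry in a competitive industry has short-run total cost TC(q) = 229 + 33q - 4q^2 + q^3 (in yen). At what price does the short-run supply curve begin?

The firm shuts down when price falls below the minimum of average variable cost. AVC = VC/q = 33 - 4q + q^2.
dAVC/dq = -4 + 2q = 0 gives q = 2. min AVC = 33 - 4·2 + 2^2 = 29.
So the shutdown price is ¥29.

¥29 per unit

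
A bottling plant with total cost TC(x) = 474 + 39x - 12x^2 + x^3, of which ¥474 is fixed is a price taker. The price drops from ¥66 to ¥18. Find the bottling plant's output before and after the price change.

MC = 39 - 24x + 3x^2; the shutdown threshold is min AVC = ¥3 (at x = 6).
With P = ¥66 above the shutdown price, P = MC gives x = 9.
At P = ¥18 ≥ min AVC, set P = MC: x = 7. The firm stays open but cuts output.

Output falls from 9 to 7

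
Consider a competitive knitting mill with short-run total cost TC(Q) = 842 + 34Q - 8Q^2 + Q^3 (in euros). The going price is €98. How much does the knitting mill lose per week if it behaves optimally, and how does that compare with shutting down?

AVC = 34 - 8Q + Q^2 has its minimum €18 at Q = 4; price €98 clears that bar, so the firm operates.
With MC = 34 - 16Q + 3Q^2, P = MC on the upward-sloping part at Q* = 8.
TR = 98·8 = 784. TC = 842 + 272 = 1114. Profit = 784 − 1114 = -€330.
Shutting down would mean losing the fixed cost of €842, so operating at a loss of €330 is better by €512.

Profit = -€330 at Q = 8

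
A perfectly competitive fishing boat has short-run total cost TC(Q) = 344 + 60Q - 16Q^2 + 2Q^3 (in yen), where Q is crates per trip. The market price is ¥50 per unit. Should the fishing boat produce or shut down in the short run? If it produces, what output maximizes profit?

Variable cost is VC = 60Q - 16Q^2 + 2Q^3, so AVC = VC/Q = 60 - 16Q + 2Q^2 and MC = dTC/dQ = 60 - 32Q + 6Q^2.
AVC hits its minimum where MC = AVC, at Q = 4, giving min AVC = 60 - 16·4 + 2·4^2 = ¥28.
Because ¥50 ≥ ¥28, revenue can cover variable cost; the firm operates.
Set P = MC: 50 = 60 - 32Q + 6Q^2 → 10 - 32Q + 6Q^2 = 0. The roots are Q = 1/3 and Q = 5; the profit-maximizing output is on the rising part of MC, so Q* = 5.
Check: AVC at Q = 5 is ¥30 ≤ P, so revenue covers variable cost.
Profit = P·Q − TC = 50·5 − 494 = -¥244, a loss, but smaller than the ¥344 fixed cost the firm would lose by shutting down.

Produce at Q = 5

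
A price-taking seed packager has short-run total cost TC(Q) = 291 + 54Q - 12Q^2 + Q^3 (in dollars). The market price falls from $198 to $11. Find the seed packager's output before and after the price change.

MC = 54 - 24Q + 3Q^2; the shutdown threshold is min AVC = $18 (at Q = 6).
With P = $198 above the shutdown price, P = MC gives Q = 12.
At P = $11 < min AVC = $18, price no longer covers variable cost at any output, so the firm shuts down: Q = 0.

Output falls from 12 to 0 (the firm shuts down)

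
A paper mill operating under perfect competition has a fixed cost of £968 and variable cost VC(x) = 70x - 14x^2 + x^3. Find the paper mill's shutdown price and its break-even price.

AVC = 70 - 14x + x^2; minimized at x = 7, giving min AVC = £21. That is the shutdown price.
ATC = 968/x + 70 - 14x + x^2. Setting dATC/dx = −968/x^2 − 14 + 2x = 0 gives x = 11 (since 2·11^3 − 14·11^2 = 968).
min ATC = 968/11 + 70 − 14·11 + 11^2 = £125. That is the break-even price.
Between these two prices the firm operates at a loss; above £125 it earns a profit.

Shutdown price = £21; break-even price = £125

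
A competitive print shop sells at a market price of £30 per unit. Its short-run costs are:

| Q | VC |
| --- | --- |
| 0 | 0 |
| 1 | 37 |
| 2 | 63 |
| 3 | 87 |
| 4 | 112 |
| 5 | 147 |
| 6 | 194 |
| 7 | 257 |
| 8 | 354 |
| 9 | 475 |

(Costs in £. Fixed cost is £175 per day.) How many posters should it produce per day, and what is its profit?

Q = 4; profit = -£167

Compute π = P·Q − TC at each output: Q=0: -175; Q=1: -182; Q=2: -178; Q=3: -172; Q=4: -167; Q=5: -172; Q=6: -189; Q=7: -222; Q=8: -289; Q=9: -380.
Profit is maximized at Q = 4. AVC there is 112/4 = £28 ≤ P, so producing beats shutting down (which would give -£175).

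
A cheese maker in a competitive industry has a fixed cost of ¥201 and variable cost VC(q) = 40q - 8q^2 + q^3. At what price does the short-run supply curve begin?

¥24 per unit

The shutdown price is the minimum of AVC. VC = 40q - 8q^2 + q^3, so AVC = 40 - 8q + q^2.
At the minimum of AVC, MC = AVC. MC = 40 - 16q + 3q^2; setting MC = AVC gives 2q^2 - 8q = 0, so q = 4. min AVC = 24.
So the shutdown price is ¥24.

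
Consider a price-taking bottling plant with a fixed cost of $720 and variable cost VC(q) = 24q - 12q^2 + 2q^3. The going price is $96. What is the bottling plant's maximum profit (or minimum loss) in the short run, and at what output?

Profit = -$288 at q = 6

AVC = 24 - 12q + 2q^2 has its minimum $6 at q = 3; price $96 clears that bar, so the firm operates.
MC = 24 - 24q + 6q^2. Setting P = MC and taking the root on the rising branch gives q* = 6.
TR = 96·6 = 576. TC = 720 + 144 = 864. Profit = 576 − 864 = -$288.
Shutting down would mean losing the fixed cost of $720, so operating at a loss of $288 is better by $432.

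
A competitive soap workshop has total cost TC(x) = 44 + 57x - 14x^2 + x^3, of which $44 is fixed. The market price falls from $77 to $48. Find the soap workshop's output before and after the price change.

MC = 57 - 28x + 3x^2; the shutdown threshold is min AVC = $8 (at x = 7).
At P = $77 ≥ min AVC, set P = MC on the rising branch: x = 10.
At P = $48 ≥ min AVC, set P = MC: x = 9. The firm stays open but cuts output.

Output falls from 10 to 9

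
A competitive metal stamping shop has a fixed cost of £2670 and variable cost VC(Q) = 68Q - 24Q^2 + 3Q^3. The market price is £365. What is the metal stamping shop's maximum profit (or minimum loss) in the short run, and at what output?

AVC = 68 - 24Q + 3Q^2 has its minimum £20 at Q = 4; price £365 clears that bar, so the firm operates.
MC = 68 - 48Q + 9Q^2. Setting P = MC and taking the root on the rising branch gives Q* = 9.
TR = 365·9 = 3285. TC = 2670 + 855 = 3525. Profit = 3285 − 3525 = -£240.
That loss of £240 beats the £2670 the firm would lose by shutting down; producing recovers £2430 of fixed cost.

Profit = -£240 at Q = 9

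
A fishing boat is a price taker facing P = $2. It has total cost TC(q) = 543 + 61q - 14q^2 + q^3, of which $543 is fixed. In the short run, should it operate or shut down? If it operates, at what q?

From TC, MC = TC'(q) = 61 - 28q + 3q^2 and AVC = VC/q = 61 - 14q + q^2.
The AVC parabola has its vertex at q = 14/2 = 7, where AVC = 61 - 14·7 + 7^2 = $12.
With P < min AVC ($2 < $12), every unit sold adds to the loss.
Best response: produce nothing and absorb the $543 fixed cost.

Shut down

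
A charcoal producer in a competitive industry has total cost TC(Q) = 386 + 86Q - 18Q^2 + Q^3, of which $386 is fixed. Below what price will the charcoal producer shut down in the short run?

The firm shuts down when price falls below the minimum of average variable cost. AVC = VC/Q = 86 - 18Q + Q^2.
dAVC/dQ = -18 + 2Q = 0 gives Q = 9. min AVC = 86 - 18·9 + 9^2 = 5.
For P < $5 the firm produces nothing.

$5 per unit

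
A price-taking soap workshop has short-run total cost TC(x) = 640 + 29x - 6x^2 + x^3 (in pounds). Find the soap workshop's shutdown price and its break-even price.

AVC = 29 - 6x + x^2; minimized at x = 3, giving min AVC = £20. That is the shutdown price.
ATC = 640/x + 29 - 6x + x^2. Setting dATC/dx = −640/x^2 − 6 + 2x = 0 gives x = 8 (since 2·8^3 − 6·8^2 = 640).
min ATC = 640/8 + 29 − 6·8 + 8^2 = £125. That is the break-even price.
For £20 ≤ P < £125 the firm produces at a loss; below £20 it shuts down.

Shutdown price = £20; break-even price = £125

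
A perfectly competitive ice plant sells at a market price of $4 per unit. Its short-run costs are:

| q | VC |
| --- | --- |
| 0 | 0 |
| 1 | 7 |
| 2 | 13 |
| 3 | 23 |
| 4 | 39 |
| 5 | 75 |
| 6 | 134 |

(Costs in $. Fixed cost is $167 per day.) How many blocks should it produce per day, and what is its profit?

Compute π = P·q − TC at each output: q=0: -167; q=1: -170; q=2: -172; q=3: -178; q=4: -190; q=5: -222; q=6: -277.
Profit is highest at q = 0. Equivalently, the lowest AVC in the table is 13/2 ≈ $6.50 at q = 2, and P = $4 falls below it — price never covers variable cost, so the firm shuts down and loses only its fixed cost.

q = 0 (shut down); profit = -$167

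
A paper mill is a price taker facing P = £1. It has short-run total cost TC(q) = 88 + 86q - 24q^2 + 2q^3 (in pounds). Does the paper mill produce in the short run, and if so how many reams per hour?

From TC, MC = TC'(q) = 86 - 48q + 6q^2 and AVC = VC/q = 86 - 24q + 2q^2.
AVC hits its minimum where MC = AVC, at q = 6, giving min AVC = 86 - 24·6 + 2·6^2 = £14.
With P < min AVC (£1 < £14), every unit sold adds to the loss.
Best response: produce nothing and absorb the £88 fixed cost.

Shut down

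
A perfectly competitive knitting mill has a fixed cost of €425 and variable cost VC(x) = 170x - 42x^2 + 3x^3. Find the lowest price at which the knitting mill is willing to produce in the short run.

€23 per unit

Short-run supply begins at min AVC. From VC = 170x - 42x^2 + 3x^3, AVC = 170 - 42x + 3x^2.
At the minimum of AVC, MC = AVC. MC = 170 - 84x + 9x^2; setting MC = AVC gives 6x^2 - 42x = 0, so x = 7. min AVC = 23.
So the shutdown price is €23.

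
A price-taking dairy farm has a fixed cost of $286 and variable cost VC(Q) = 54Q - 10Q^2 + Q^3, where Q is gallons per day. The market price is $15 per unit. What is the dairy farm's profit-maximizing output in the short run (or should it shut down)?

Variable cost is VC = 54Q - 10Q^2 + Q^3, so AVC = VC/Q = 54 - 10Q + Q^2 and MC = dTC/dQ = 54 - 20Q + 3Q^2.
AVC hits its minimum where MC = AVC, at Q = 5, giving min AVC = 54 - 10·5 + 5^2 = $29.
With P < min AVC ($15 < $29), every unit sold adds to the loss.
The firm minimizes its loss by shutting down and losing only its fixed cost of $286.

Shut down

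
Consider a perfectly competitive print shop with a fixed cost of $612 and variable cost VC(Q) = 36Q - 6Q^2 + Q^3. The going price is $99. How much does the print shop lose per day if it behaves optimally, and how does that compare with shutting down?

AVC = 36 - 6Q + Q^2; min AVC = $27 at Q = 3. Since P = $99 ≥ min AVC, the firm produces.
MC = 36 - 12Q + 3Q^2. Setting P = MC and taking the root on the rising branch gives Q* = 7.
TR = 99·7 = 693. TC = 612 + 301 = 913. Profit = 693 − 913 = -$220.
By producing, the firm covers all variable cost plus $392 of fixed cost; shutting down would lose the full $612.

Profit = -$220 at Q = 7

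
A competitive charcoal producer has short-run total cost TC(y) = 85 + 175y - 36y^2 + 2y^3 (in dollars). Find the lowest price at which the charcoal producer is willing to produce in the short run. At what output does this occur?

$13 per unit, at y = 9

The firm shuts down when price falls below the minimum of average variable cost. AVC = VC/y = 175 - 36y + 2y^2.
dAVC/dy = -36 + 4y = 0 gives y = 9. min AVC = 175 - 36·9 + 2·9^2 = 13.
So the shutdown price is $13.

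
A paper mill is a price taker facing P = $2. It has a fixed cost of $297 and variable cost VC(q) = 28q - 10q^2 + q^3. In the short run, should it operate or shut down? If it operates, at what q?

Variable cost is VC = 28q - 10q^2 + q^3, so AVC = VC/q = 28 - 10q + q^2 and MC = dTC/dq = 28 - 20q + 3q^2.
The AVC parabola has its vertex at q = 10/2 = 5, where AVC = 28 - 10·5 + 5^2 = $3.
With P < min AVC ($2 < $3), every unit sold adds to the loss.
Best response: produce nothing and absorb the $297 fixed cost.

Shut down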